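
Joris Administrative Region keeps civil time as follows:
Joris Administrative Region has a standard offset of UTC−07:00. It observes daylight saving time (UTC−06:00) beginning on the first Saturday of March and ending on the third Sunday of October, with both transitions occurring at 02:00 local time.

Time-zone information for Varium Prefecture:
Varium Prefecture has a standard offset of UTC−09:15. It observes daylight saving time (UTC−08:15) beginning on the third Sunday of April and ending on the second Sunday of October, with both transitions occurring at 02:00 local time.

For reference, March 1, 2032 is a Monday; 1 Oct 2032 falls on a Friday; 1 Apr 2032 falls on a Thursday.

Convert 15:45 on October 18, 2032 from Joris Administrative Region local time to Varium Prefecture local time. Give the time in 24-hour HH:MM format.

1 March 2032 is a Monday, so the first Saturday is March 6.
1 October 2032 is a Friday, so the first Sunday is October 3 and the third is October 17.
October 18, 2032 does not fall between 6 March and 17 October, so daylight saving is not in effect and Joris Administrative Region is at UTC−07:00.
15:45 Joris Administrative Region + 7h = 22:45 UTC.
1 April 2032 is a Thursday, so the first Sunday is April 4 and the third is April 18.
1 October 2032 is a Friday, so the first Sunday is October 3 and the second is October 10.
At the standard offset (UTC−09:15), 22:45 UTC − 9h15m = 13:30 Varium Prefecture standard time.
Daylight saving runs 18 April – 10 October; the standard-time date in Varium Prefecture, October 18, 2032, is outside that window, so Varium Prefecture is on standard time at UTC−09:15.
22:45 UTC − 9h15m = 13:30 Varium Prefecture.

13:30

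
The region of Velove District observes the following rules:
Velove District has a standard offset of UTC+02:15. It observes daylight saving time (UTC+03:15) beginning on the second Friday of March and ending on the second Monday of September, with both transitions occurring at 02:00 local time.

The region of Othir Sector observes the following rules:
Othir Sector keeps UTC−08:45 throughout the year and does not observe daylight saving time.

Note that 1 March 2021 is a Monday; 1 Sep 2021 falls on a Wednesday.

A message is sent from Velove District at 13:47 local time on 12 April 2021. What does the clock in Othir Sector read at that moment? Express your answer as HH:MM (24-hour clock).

01:47

1 March 2021 is a Monday, so the first Friday is March 5 and the second is March 12.
1 September 2021 is a Wednesday, so the first Monday is September 6 and the second is September 13.
Daylight saving runs 12 March – 13 September; 12 April 2021 is inside that window, so Velove District is at UTC+03:15.
13:47 Velove District − 3h15m = 10:32 UTC.
Othir Sector has no daylight saving, so its offset is UTC−08:45 year-round.
10:32 UTC − 8h45m = 01:47 Othir Sector.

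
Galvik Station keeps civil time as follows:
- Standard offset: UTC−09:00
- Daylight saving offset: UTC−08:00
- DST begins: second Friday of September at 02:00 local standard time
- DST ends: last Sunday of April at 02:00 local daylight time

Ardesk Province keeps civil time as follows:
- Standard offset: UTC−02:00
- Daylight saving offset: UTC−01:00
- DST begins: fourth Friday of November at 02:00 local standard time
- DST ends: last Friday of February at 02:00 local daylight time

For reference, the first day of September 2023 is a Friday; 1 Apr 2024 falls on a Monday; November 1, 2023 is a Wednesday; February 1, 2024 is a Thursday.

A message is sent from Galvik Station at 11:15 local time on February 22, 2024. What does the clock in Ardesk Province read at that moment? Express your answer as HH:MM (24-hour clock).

18:15

1 September 2023 is a Friday, so the first Friday is September 1 and the second is September 8.
1 April 2024 is a Monday, so Sundays fall on 7, 14, 21, 28; the last is April 28.
Daylight saving runs 8 September 2023 – 28 April 2024; February 22, 2024 is inside that window, so Galvik Station is at UTC−08:00.
11:15 Galvik Station + 8h = 19:15 UTC.
1 November 2023 is a Wednesday, so the first Friday is November 3 and the fourth is November 24.
1 February 2024 is a Thursday, so Fridays fall on 2, 9, 16, 23; the last is February 23.
At the standard offset (UTC−02:00), 19:15 UTC − 2h = 17:15 Ardesk Province standard time.
The standard-time date in Ardesk Province, February 22, 2024, lies within the daylight-saving period (24 November 2023 – 23 February 2024), so Ardesk Province is on daylight time, UTC−01:00.
19:15 UTC − 1h = 18:15 Ardesk Province.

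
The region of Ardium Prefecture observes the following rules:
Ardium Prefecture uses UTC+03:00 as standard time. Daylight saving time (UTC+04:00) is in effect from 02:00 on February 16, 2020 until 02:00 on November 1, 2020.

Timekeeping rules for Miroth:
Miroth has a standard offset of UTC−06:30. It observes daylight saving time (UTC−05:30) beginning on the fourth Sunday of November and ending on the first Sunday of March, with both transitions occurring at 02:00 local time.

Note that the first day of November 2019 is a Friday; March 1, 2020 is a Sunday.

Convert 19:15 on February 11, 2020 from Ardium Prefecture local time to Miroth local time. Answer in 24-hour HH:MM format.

February 11, 2020 is outside the daylight-saving period (16 February – 1 November), so Ardium Prefecture is on standard time, UTC+03:00.
19:15 Ardium Prefecture − 3h = 16:15 UTC.
1 November 2019 is a Friday, so the first Sunday is November 3 and the fourth is November 24.
1 March 2020 is a Sunday, so the first Sunday is March 1.
At the standard offset (UTC−06:30), 16:15 UTC − 6h30m = 09:45 Miroth standard time.
The standard-time date in Miroth, February 11, 2020, lies within the daylight-saving period (24 November 2019 – 1 March 2020), so Miroth is on daylight time, UTC−05:30.
16:15 UTC − 5h30m = 10:45 Miroth.

10:45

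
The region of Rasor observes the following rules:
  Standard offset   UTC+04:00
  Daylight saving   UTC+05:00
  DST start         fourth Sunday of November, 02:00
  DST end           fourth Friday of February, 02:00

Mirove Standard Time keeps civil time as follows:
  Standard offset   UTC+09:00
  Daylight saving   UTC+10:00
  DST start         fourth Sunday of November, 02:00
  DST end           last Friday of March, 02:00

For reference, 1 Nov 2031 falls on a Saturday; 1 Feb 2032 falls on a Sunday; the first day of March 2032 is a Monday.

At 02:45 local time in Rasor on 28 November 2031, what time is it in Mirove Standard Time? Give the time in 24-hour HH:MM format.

07:45

1 November 2031 is a Saturday, so the first Sunday is November 2 and the fourth is November 23.
1 February 2032 is a Sunday, so the first Friday is February 6 and the fourth is February 27.
28 November 2031 falls between 23 November 2031 and 27 February 2032, so daylight saving is in effect and Rasor is at UTC+05:00.
02:45 Rasor − 5h = 21:45 UTC (rolling into the previous day, 27 November 2031).
1 November 2031 is a Saturday, so the first Sunday is November 2 and the fourth is November 23.
1 March 2032 is a Monday, so Fridays fall on 5, 12, 19, 26; the last is March 26.
At the standard offset (UTC+09:00), 21:45 UTC + 9h = 06:45 Mirove Standard Time standard time (rolling into the next day, 28 November 2031).
Daylight saving runs 23 November 2031 – 26 March 2032; the standard-time date in Mirove Standard Time, 28 November 2031, is inside that window, so Mirove Standard Time is at UTC+10:00.
21:45 UTC + 10h = 07:45 Mirove Standard Time (rolling into the next day, 28 November 2031).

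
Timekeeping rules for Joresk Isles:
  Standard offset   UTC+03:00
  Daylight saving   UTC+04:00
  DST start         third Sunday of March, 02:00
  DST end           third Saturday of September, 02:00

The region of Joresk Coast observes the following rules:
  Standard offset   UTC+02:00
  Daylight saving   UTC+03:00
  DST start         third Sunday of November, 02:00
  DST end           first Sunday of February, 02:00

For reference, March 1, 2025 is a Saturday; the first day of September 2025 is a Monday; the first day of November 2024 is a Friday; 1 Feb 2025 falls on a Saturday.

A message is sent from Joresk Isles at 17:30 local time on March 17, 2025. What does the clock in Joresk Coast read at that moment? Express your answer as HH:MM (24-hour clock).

1 March 2025 is a Saturday, so the first Sunday is March 2 and the third is March 16.
1 September 2025 is a Monday, so the first Saturday is September 6 and the third is September 20.
Daylight saving runs 16 March – 20 September; March 17, 2025 is inside that window, so Joresk Isles is at UTC+04:00.
17:30 Joresk Isles − 4h = 13:30 UTC.
1 November 2024 is a Friday, so the first Sunday is November 3 and the third is November 17.
1 February 2025 is a Saturday, so the first Sunday is February 2.
At the standard offset (UTC+02:00), 13:30 UTC + 2h = 15:30 Joresk Coast standard time.
The standard-time date in Joresk Coast, March 17, 2025, is outside the daylight-saving period (17 November 2024 – 2 February 2025), so Joresk Coast is on standard time, UTC+02:00.
13:30 UTC + 2h = 15:30 Joresk Coast.

15:30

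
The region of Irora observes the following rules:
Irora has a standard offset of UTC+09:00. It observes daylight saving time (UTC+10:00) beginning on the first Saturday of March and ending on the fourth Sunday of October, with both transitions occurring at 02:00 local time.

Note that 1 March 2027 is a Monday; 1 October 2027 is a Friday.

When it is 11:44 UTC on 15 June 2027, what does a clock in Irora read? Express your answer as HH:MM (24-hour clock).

1 March 2027 is a Monday, so the first Saturday is March 6.
1 October 2027 is a Friday, so the first Sunday is October 3 and the fourth is October 24.
At the standard offset (UTC+09:00), 11:44 UTC + 9h = 20:44 Irora standard time.
Daylight saving runs 6 March – 24 October; the standard-time date in Irora, 15 June 2027, is inside that window, so Irora is at UTC+10:00.
11:44 UTC + 10h = 21:44 local.

21:44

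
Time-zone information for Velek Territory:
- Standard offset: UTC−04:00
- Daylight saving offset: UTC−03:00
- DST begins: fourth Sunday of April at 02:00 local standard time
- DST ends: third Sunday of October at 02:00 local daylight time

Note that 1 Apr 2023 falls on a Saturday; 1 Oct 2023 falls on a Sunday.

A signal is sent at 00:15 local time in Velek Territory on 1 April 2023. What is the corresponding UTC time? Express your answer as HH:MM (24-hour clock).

1 April 2023 is a Saturday, so the first Sunday is April 2 and the fourth is April 23.
1 October 2023 is a Sunday, so the first Sunday is October 1 and the third is October 15.
1 April 2023 is outside the daylight-saving period (23 April – 15 October), so Velek Territory is on standard time, UTC−04:00.
00:15 local + 4h = 04:15 UTC.

04:15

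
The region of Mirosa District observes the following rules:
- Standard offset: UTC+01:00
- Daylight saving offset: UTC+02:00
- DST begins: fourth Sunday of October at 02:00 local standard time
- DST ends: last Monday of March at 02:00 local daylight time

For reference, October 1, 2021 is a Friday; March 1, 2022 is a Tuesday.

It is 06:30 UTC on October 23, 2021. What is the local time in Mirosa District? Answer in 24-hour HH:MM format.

07:30

1 October 2021 is a Friday, so the first Sunday is October 3 and the fourth is October 24.
1 March 2022 is a Tuesday, so Mondays fall on 7, 14, 21, 28; the last is March 28.
At the standard offset (UTC+01:00), 06:30 UTC + 1h = 07:30 Mirosa District standard time.
Daylight saving runs 24 October 2021 – 28 March 2022; the standard-time date in Mirosa District, October 23, 2021, is outside that window, so Mirosa District is on standard time at UTC+01:00.
06:30 UTC + 1h = 07:30 local.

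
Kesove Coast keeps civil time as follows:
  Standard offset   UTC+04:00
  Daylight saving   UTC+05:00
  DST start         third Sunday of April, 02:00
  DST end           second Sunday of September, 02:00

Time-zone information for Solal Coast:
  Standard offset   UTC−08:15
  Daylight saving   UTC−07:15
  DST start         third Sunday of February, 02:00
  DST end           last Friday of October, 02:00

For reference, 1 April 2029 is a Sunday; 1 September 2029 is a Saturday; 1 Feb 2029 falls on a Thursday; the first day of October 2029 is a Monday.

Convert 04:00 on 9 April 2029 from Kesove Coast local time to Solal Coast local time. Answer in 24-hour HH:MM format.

16:45

1 April 2029 is a Sunday, so the first Sunday is April 1 and the third is April 15.
1 September 2029 is a Saturday, so the first Sunday is September 2 and the second is September 9.
Daylight saving runs 15 April – 9 September; 9 April 2029 is outside that window, so Kesove Coast is on standard time at UTC+04:00.
04:00 Kesove Coast − 4h = 00:00 UTC.
1 February 2029 is a Thursday, so the first Sunday is February 4 and the third is February 18.
1 October 2029 is a Monday, so Fridays fall on 5, 12, 19, 26; the last is October 26.
At the standard offset (UTC−08:15), 00:00 UTC − 8h15m = 15:45 Solal Coast standard time (rolling into the previous day, 8 April 2029).
The standard-time date in Solal Coast, 8 April 2029, lies within the daylight-saving period (18 February – 26 October), so Solal Coast is on daylight time, UTC−07:15.
00:00 UTC − 7h15m = 16:45 Solal Coast (rolling into the previous day, 8 April 2029).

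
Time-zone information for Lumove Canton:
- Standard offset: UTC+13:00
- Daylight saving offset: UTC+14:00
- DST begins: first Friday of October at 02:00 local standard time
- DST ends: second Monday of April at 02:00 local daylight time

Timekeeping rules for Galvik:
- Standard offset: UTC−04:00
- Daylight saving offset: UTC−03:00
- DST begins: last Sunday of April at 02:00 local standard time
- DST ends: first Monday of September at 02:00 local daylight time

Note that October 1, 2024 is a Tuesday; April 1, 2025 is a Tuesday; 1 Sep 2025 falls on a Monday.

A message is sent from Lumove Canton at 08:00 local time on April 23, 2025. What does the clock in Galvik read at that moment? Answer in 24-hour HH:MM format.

1 October 2024 is a Tuesday, so the first Friday is October 4.
1 April 2025 is a Tuesday, so the first Monday is April 7 and the second is April 14.
April 23, 2025 does not fall between 4 October 2024 and 14 April 2025, so daylight saving is not in effect and Lumove Canton is at UTC+13:00.
08:00 Lumove Canton − 13h = 19:00 UTC (rolling into the previous day, 22 April 2025).
1 April 2025 is a Tuesday, so Sundays fall on 6, 13, 20, 27; the last is April 27.
1 September 2025 is a Monday, so the first Monday is September 1.
At the standard offset (UTC−04:00), 19:00 UTC − 4h = 15:00 Galvik standard time.
The standard-time date in Galvik, April 22, 2025, is outside the daylight-saving period (27 April – 1 September), so Galvik is on standard time, UTC−04:00.
19:00 UTC − 4h = 15:00 Galvik.

15:00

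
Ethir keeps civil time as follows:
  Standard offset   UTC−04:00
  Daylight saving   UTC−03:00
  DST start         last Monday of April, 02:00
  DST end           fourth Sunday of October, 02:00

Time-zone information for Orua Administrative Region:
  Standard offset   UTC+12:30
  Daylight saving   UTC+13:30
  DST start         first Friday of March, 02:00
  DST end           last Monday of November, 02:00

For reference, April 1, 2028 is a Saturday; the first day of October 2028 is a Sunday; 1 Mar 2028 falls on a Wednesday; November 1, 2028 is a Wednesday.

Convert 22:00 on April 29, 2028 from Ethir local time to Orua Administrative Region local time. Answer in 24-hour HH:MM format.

14:30

1 April 2028 is a Saturday, so Mondays fall on 3, 10, 17, 24; the last is April 24.
1 October 2028 is a Sunday, so the first Sunday is October 1 and the fourth is October 22.
April 29, 2028 lies within the daylight-saving period (24 April – 22 October), so Ethir is on daylight time, UTC−03:00.
22:00 Ethir + 3h = 01:00 UTC (rolling into the next day, 30 April 2028).
1 March 2028 is a Wednesday, so the first Friday is March 3.
1 November 2028 is a Wednesday, so Mondays fall on 6, 13, 20, 27; the last is November 27.
At the standard offset (UTC+12:30), 01:00 UTC + 12h30m = 13:30 Orua Administrative Region standard time.
Daylight saving runs 3 March – 27 November; the standard-time date in Orua Administrative Region, April 30, 2028, is inside that window, so Orua Administrative Region is at UTC+13:30.
01:00 UTC + 13h30m = 14:30 Orua Administrative Region.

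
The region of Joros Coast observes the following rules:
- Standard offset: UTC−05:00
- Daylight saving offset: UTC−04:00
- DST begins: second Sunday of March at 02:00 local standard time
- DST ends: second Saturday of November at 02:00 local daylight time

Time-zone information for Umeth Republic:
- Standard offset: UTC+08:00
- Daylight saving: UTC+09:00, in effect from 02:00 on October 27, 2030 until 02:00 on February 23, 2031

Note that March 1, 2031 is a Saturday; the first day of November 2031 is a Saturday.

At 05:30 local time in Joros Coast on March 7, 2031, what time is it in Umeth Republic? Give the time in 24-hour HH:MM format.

18:30

1 March 2031 is a Saturday, so the first Sunday is March 2 and the second is March 9.
1 November 2031 is a Saturday, so the first Saturday is November 1 and the second is November 8.
March 7, 2031 does not fall between 9 March and 8 November, so daylight saving is not in effect and Joros Coast is at UTC−05:00.
05:30 Joros Coast + 5h = 10:30 UTC.
At the standard offset (UTC+08:00), 10:30 UTC + 8h = 18:30 Umeth Republic standard time.
Daylight saving runs 27 October 2030 – 23 February 2031; the standard-time date in Umeth Republic, March 7, 2031, is outside that window, so Umeth Republic is on standard time at UTC+08:00.
10:30 UTC + 8h = 18:30 Umeth Republic.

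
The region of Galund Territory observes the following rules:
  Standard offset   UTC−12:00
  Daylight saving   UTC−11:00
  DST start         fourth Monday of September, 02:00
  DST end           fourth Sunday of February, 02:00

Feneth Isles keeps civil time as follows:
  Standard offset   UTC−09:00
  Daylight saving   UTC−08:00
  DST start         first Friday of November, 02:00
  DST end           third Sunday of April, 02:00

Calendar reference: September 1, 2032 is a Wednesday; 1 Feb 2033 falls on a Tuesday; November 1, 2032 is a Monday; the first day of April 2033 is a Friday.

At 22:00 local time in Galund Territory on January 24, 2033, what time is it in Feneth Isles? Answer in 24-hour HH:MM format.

01:00

1 September 2032 is a Wednesday, so the first Monday is September 6 and the fourth is September 27.
1 February 2033 is a Tuesday, so the first Sunday is February 6 and the fourth is February 27.
January 24, 2033 falls between 27 September 2032 and 27 February 2033, so daylight saving is in effect and Galund Territory is at UTC−11:00.
22:00 Galund Territory + 11h = 09:00 UTC (rolling into the next day, 25 January 2033).
1 November 2032 is a Monday, so the first Friday is November 5.
1 April 2033 is a Friday, so the first Sunday is April 3 and the third is April 17.
At the standard offset (UTC−09:00), 09:00 UTC − 9h = 00:00 Feneth Isles standard time.
The standard-time date in Feneth Isles, January 25, 2033, falls between 5 November 2032 and 17 April 2033, so daylight saving is in effect and Feneth Isles is at UTC−08:00.
09:00 UTC − 8h = 01:00 Feneth Isles.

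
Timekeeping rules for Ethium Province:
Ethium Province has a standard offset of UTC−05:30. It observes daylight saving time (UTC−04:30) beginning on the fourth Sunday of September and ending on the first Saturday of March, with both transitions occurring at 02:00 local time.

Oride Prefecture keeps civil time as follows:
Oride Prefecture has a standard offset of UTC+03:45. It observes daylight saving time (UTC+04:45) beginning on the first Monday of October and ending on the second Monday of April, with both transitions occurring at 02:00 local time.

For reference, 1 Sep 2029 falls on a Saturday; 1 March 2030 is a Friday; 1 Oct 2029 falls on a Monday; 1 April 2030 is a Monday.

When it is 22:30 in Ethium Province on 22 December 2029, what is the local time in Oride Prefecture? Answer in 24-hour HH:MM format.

1 September 2029 is a Saturday, so the first Sunday is September 2 and the fourth is September 23.
1 March 2030 is a Friday, so the first Saturday is March 2.
Daylight saving runs 23 September 2029 – 2 March 2030; 22 December 2029 is inside that window, so Ethium Province is at UTC−04:30.
22:30 Ethium Province + 4h30m = 03:00 UTC (rolling into the next day, 23 December 2029).
1 October 2029 is a Monday, so the first Monday is October 1.
1 April 2030 is a Monday, so the first Monday is April 1 and the second is April 8.
At the standard offset (UTC+03:45), 03:00 UTC + 3h45m = 06:45 Oride Prefecture standard time.
The standard-time date in Oride Prefecture, 23 December 2029, falls between 1 October 2029 and 8 April 2030, so daylight saving is in effect and Oride Prefecture is at UTC+04:45.
03:00 UTC + 4h45m = 07:45 Oride Prefecture.

07:45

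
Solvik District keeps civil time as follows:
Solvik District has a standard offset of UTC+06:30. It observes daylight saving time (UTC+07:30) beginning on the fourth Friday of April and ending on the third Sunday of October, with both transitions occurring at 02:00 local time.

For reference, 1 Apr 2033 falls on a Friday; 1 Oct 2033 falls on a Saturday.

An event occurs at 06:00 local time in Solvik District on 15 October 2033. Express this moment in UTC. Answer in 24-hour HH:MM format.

1 April 2033 is a Friday, so the first Friday is April 1 and the fourth is April 22.
1 October 2033 is a Saturday, so the first Sunday is October 2 and the third is October 16.
15 October 2033 lies within the daylight-saving period (22 April – 16 October), so Solvik District is on daylight time, UTC+07:30.
06:00 local − 7h30m = 22:30 UTC (rolling into the previous day, 14 October 2033).

22:30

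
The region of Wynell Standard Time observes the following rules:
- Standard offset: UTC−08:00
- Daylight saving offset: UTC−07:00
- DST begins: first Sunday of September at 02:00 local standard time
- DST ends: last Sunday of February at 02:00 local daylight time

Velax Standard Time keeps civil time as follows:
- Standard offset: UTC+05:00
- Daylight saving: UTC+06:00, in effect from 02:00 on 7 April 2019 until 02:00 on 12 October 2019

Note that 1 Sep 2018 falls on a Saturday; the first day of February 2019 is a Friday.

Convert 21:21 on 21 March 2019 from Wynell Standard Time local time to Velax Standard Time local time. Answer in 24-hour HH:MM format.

10:21

1 September 2018 is a Saturday, so the first Sunday is September 2.
1 February 2019 is a Friday, so Sundays fall on 3, 10, 17, 24; the last is February 24.
21 March 2019 does not fall between 2 September 2018 and 24 February 2019, so daylight saving is not in effect and Wynell Standard Time is at UTC−08:00.
21:21 Wynell Standard Time + 8h = 05:21 UTC (rolling into the next day, 22 March 2019).
At the standard offset (UTC+05:00), 05:21 UTC + 5h = 10:21 Velax Standard Time standard time.
The standard-time date in Velax Standard Time, 22 March 2019, is outside the daylight-saving period (7 April – 12 October), so Velax Standard Time is on standard time, UTC+05:00.
05:21 UTC + 5h = 10:21 Velax Standard Time.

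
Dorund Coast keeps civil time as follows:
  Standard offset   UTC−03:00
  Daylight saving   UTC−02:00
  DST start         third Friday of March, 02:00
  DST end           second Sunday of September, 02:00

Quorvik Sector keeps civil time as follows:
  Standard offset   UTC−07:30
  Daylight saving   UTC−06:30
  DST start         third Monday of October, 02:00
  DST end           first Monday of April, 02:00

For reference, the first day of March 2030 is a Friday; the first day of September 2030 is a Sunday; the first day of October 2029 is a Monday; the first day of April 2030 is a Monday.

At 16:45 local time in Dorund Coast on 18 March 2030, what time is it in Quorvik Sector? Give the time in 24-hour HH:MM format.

1 March 2030 is a Friday, so the first Friday is March 1 and the third is March 15.
1 September 2030 is a Sunday, so the first Sunday is September 1 and the second is September 8.
Daylight saving runs 15 March – 8 September; 18 March 2030 is inside that window, so Dorund Coast is at UTC−02:00.
16:45 Dorund Coast + 2h = 18:45 UTC.
1 October 2029 is a Monday, so the first Monday is October 1 and the third is October 15.
1 April 2030 is a Monday, so the first Monday is April 1.
At the standard offset (UTC−07:30), 18:45 UTC − 7h30m = 11:15 Quorvik Sector standard time.
The standard-time date in Quorvik Sector, 18 March 2030, falls between 15 October 2029 and 1 April 2030, so daylight saving is in effect and Quorvik Sector is at UTC−06:30.
18:45 UTC − 6h30m = 12:15 Quorvik Sector.

12:15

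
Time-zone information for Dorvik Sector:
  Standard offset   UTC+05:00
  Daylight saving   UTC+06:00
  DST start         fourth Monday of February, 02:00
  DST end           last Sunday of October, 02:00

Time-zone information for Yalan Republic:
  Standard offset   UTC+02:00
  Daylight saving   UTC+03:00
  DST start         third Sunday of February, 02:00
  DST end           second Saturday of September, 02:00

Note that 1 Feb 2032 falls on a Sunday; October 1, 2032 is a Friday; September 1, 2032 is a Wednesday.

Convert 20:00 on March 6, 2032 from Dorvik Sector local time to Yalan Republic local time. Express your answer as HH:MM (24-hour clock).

17:00

1 February 2032 is a Sunday, so the first Monday is February 2 and the fourth is February 23.
1 October 2032 is a Friday, so Sundays fall on 3, 10, 17, 24, 31; the last is October 31.
March 6, 2032 falls between 23 February and 31 October, so daylight saving is in effect and Dorvik Sector is at UTC+06:00.
20:00 Dorvik Sector − 6h = 14:00 UTC.
1 February 2032 is a Sunday, so the first Sunday is February 1 and the third is February 15.
1 September 2032 is a Wednesday, so the first Saturday is September 4 and the second is September 11.
At the standard offset (UTC+02:00), 14:00 UTC + 2h = 16:00 Yalan Republic standard time.
Daylight saving runs 15 February – 11 September; the standard-time date in Yalan Republic, March 6, 2032, is inside that window, so Yalan Republic is at UTC+03:00.
14:00 UTC + 3h = 17:00 Yalan Republic.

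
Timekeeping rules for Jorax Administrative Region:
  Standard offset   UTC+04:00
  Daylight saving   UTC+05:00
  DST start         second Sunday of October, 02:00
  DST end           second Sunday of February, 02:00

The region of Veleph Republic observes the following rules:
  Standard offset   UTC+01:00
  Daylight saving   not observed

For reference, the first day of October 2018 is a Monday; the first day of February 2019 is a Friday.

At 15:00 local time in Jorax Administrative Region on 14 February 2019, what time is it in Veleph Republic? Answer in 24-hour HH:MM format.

12:00

1 October 2018 is a Monday, so the first Sunday is October 7 and the second is October 14.
1 February 2019 is a Friday, so the first Sunday is February 3 and the second is February 10.
14 February 2019 is outside the daylight-saving period (14 October 2018 – 10 February 2019), so Jorax Administrative Region is on standard time, UTC+04:00.
15:00 Jorax Administrative Region − 4h = 11:00 UTC.
Veleph Republic has no daylight saving, so its offset is UTC+01:00 year-round.
11:00 UTC + 1h = 12:00 Veleph Republic.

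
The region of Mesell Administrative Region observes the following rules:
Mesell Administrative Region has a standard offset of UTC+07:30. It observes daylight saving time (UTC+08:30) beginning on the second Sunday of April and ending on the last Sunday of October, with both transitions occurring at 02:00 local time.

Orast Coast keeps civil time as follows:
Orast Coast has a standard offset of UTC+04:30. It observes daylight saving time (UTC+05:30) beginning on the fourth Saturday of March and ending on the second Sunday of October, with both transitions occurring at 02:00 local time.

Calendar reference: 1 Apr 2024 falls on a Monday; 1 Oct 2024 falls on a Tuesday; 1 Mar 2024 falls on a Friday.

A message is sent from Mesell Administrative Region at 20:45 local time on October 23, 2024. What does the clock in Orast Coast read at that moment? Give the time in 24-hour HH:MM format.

16:45

1 April 2024 is a Monday, so the first Sunday is April 7 and the second is April 14.
1 October 2024 is a Tuesday, so Sundays fall on 6, 13, 20, 27; the last is October 27.
Daylight saving runs 14 April – 27 October; October 23, 2024 is inside that window, so Mesell Administrative Region is at UTC+08:30.
20:45 Mesell Administrative Region − 8h30m = 12:15 UTC.
1 March 2024 is a Friday, so the first Saturday is March 2 and the fourth is March 23.
1 October 2024 is a Tuesday, so the first Sunday is October 6 and the second is October 13.
At the standard offset (UTC+04:30), 12:15 UTC + 4h30m = 16:45 Orast Coast standard time.
The standard-time date in Orast Coast, October 23, 2024, does not fall between 23 March and 13 October, so daylight saving is not in effect and Orast Coast is at UTC+04:30.
12:15 UTC + 4h30m = 16:45 Orast Coast.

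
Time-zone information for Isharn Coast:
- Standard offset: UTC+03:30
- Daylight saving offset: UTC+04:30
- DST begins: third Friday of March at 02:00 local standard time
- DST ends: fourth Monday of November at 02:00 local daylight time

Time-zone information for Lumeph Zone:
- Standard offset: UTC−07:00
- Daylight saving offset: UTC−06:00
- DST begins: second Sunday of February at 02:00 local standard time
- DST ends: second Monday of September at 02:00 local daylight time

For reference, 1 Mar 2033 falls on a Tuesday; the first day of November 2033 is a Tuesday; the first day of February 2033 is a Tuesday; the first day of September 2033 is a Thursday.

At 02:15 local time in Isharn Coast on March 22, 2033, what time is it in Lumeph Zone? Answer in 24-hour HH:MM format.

15:45

1 March 2033 is a Tuesday, so the first Friday is March 4 and the third is March 18.
1 November 2033 is a Tuesday, so the first Monday is November 7 and the fourth is November 28.
Daylight saving runs 18 March – 28 November; March 22, 2033 is inside that window, so Isharn Coast is at UTC+04:30.
02:15 Isharn Coast − 4h30m = 21:45 UTC (rolling into the previous day, 21 March 2033).
1 February 2033 is a Tuesday, so the first Sunday is February 6 and the second is February 13.
1 September 2033 is a Thursday, so the first Monday is September 5 and the second is September 12.
At the standard offset (UTC−07:00), 21:45 UTC − 7h = 14:45 Lumeph Zone standard time.
The standard-time date in Lumeph Zone, March 21, 2033, lies within the daylight-saving period (13 February – 12 September), so Lumeph Zone is on daylight time, UTC−06:00.
21:45 UTC − 6h = 15:45 Lumeph Zone.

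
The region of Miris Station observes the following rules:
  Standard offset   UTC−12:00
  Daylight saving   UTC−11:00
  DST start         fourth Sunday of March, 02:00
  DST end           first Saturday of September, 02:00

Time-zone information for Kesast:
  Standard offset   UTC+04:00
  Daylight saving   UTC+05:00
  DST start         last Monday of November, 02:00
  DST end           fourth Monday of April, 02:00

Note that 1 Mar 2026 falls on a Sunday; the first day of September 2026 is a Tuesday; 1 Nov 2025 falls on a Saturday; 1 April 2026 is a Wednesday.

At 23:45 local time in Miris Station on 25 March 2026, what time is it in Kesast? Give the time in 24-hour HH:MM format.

15:45

1 March 2026 is a Sunday, so the first Sunday is March 1 and the fourth is March 22.
1 September 2026 is a Tuesday, so the first Saturday is September 5.
25 March 2026 lies within the daylight-saving period (22 March – 5 September), so Miris Station is on daylight time, UTC−11:00.
23:45 Miris Station + 11h = 10:45 UTC (rolling into the next day, 26 March 2026).
1 November 2025 is a Saturday, so Mondays fall on 3, 10, 17, 24; the last is November 24.
1 April 2026 is a Wednesday, so the first Monday is April 6 and the fourth is April 27.
At the standard offset (UTC+04:00), 10:45 UTC + 4h = 14:45 Kesast standard time.
The standard-time date in Kesast, 26 March 2026, falls between 24 November 2025 and 27 April 2026, so daylight saving is in effect and Kesast is at UTC+05:00.
10:45 UTC + 5h = 15:45 Kesast.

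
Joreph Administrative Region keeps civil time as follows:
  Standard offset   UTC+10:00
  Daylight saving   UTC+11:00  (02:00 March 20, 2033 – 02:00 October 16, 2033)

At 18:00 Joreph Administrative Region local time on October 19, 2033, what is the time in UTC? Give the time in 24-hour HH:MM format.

October 19, 2033 is outside the daylight-saving period (20 March – 16 October), so Joreph Administrative Region is on standard time, UTC+10:00.
18:00 local − 10h = 08:00 UTC.

08:00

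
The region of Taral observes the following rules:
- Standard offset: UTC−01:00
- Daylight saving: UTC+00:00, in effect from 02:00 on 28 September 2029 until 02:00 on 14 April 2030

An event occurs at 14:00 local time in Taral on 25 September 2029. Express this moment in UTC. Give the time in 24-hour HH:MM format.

15:00

25 September 2029 is outside the daylight-saving period (28 September 2029 – 14 April 2030), so Taral is on standard time, UTC−01:00.
14:00 local + 1h = 15:00 UTC.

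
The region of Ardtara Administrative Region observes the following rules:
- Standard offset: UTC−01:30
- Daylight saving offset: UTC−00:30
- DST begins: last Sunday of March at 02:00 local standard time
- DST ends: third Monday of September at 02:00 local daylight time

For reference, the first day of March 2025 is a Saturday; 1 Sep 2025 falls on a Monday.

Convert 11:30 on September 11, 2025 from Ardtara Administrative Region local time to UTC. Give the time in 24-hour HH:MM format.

1 March 2025 is a Saturday, so Sundays fall on 2, 9, 16, 23, 30; the last is March 30.
1 September 2025 is a Monday, so the first Monday is September 1 and the third is September 15.
Daylight saving runs 30 March – 15 September; September 11, 2025 is inside that window, so Ardtara Administrative Region is at UTC−00:30.
11:30 local + 0h30m = 12:00 UTC.

12:00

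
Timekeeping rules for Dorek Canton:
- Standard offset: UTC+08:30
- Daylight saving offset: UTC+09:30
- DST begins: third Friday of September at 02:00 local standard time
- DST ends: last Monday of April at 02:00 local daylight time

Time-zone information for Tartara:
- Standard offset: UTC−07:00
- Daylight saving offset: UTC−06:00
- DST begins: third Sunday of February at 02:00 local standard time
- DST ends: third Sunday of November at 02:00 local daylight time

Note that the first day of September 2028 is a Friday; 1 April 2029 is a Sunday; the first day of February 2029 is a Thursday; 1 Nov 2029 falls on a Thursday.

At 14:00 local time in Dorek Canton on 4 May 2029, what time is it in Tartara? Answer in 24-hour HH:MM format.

23:30

1 September 2028 is a Friday, so the first Friday is September 1 and the third is September 15.
1 April 2029 is a Sunday, so Mondays fall on 2, 9, 16, 23, 30; the last is April 30.
4 May 2029 is outside the daylight-saving period (15 September 2028 – 30 April 2029), so Dorek Canton is on standard time, UTC+08:30.
14:00 Dorek Canton − 8h30m = 05:30 UTC.
1 February 2029 is a Thursday, so the first Sunday is February 4 and the third is February 18.
1 November 2029 is a Thursday, so the first Sunday is November 4 and the third is November 18.
At the standard offset (UTC−07:00), 05:30 UTC − 7h = 22:30 Tartara standard time (rolling into the previous day, 3 May 2029).
The standard-time date in Tartara, 3 May 2029, falls between 18 February and 18 November, so daylight saving is in effect and Tartara is at UTC−06:00.
05:30 UTC − 6h = 23:30 Tartara (rolling into the previous day, 3 May 2029).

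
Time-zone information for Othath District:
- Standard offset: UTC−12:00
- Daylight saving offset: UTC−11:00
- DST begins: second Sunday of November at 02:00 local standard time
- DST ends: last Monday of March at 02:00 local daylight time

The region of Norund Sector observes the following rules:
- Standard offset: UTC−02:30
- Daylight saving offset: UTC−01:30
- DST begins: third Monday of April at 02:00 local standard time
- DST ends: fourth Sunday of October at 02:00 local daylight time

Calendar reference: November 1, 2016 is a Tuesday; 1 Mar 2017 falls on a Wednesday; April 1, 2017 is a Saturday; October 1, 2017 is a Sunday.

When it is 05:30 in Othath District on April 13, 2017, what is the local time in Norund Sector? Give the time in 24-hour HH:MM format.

15:00

1 November 2016 is a Tuesday, so the first Sunday is November 6 and the second is November 13.
1 March 2017 is a Wednesday, so Mondays fall on 6, 13, 20, 27; the last is March 27.
Daylight saving runs 13 November 2016 – 27 March 2017; April 13, 2017 is outside that window, so Othath District is on standard time at UTC−12:00.
05:30 Othath District + 12h = 17:30 UTC.
1 April 2017 is a Saturday, so the first Monday is April 3 and the third is April 17.
1 October 2017 is a Sunday, so the first Sunday is October 1 and the fourth is October 22.
At the standard offset (UTC−02:30), 17:30 UTC − 2h30m = 15:00 Norund Sector standard time.
The standard-time date in Norund Sector, April 13, 2017, is outside the daylight-saving period (17 April – 22 October), so Norund Sector is on standard time, UTC−02:30.
17:30 UTC − 2h30m = 15:00 Norund Sector.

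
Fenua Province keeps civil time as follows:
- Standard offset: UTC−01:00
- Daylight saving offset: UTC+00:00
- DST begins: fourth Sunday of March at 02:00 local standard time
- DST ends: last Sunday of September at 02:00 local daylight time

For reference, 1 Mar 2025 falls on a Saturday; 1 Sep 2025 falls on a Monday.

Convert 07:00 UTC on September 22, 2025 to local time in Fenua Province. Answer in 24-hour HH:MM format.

07:00

1 March 2025 is a Saturday, so the first Sunday is March 2 and the fourth is March 23.
1 September 2025 is a Monday, so Sundays fall on 7, 14, 21, 28; the last is September 28.
At the standard offset (UTC−01:00), 07:00 UTC − 1h = 06:00 Fenua Province standard time.
The standard-time date in Fenua Province, September 22, 2025, falls between 23 March and 28 September, so daylight saving is in effect and Fenua Province is at UTC+00:00.
07:00 UTC + 0h = 07:00 local.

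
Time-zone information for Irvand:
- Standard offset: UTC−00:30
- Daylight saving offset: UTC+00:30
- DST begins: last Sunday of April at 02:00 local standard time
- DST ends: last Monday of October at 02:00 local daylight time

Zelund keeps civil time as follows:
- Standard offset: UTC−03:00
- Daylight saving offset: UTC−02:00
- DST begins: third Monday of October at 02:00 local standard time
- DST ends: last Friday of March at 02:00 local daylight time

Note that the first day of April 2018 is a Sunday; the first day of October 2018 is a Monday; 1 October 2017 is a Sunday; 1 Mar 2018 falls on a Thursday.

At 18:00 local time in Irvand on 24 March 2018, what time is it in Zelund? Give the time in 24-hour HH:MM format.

16:30

1 April 2018 is a Sunday, so Sundays fall on 1, 8, 15, 22, 29; the last is April 29.
1 October 2018 is a Monday, so Mondays fall on 1, 8, 15, 22, 29; the last is October 29.
Daylight saving runs 29 April – 29 October; 24 March 2018 is outside that window, so Irvand is on standard time at UTC−00:30.
18:00 Irvand + 0h30m = 18:30 UTC.
1 October 2017 is a Sunday, so the first Monday is October 2 and the third is October 16.
1 March 2018 is a Thursday, so Fridays fall on 2, 9, 16, 23, 30; the last is March 30.
At the standard offset (UTC−03:00), 18:30 UTC − 3h = 15:30 Zelund standard time.
The standard-time date in Zelund, 24 March 2018, falls between 16 October 2017 and 30 March 2018, so daylight saving is in effect and Zelund is at UTC−02:00.
18:30 UTC − 2h = 16:30 Zelund.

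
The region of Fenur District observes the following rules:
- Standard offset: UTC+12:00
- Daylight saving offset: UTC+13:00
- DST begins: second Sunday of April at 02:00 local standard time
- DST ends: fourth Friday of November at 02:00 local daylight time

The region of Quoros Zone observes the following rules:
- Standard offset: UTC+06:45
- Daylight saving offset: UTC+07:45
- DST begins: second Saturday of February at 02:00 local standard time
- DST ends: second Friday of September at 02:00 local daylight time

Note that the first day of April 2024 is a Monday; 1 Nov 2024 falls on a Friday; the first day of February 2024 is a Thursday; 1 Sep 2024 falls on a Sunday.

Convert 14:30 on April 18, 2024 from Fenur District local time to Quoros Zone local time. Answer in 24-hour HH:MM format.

09:15

1 April 2024 is a Monday, so the first Sunday is April 7 and the second is April 14.
1 November 2024 is a Friday, so the first Friday is November 1 and the fourth is November 22.
April 18, 2024 lies within the daylight-saving period (14 April – 22 November), so Fenur District is on daylight time, UTC+13:00.
14:30 Fenur District − 13h = 01:30 UTC.
1 February 2024 is a Thursday, so the first Saturday is February 3 and the second is February 10.
1 September 2024 is a Sunday, so the first Friday is September 6 and the second is September 13.
At the standard offset (UTC+06:45), 01:30 UTC + 6h45m = 08:15 Quoros Zone standard time.
Daylight saving runs 10 February – 13 September; the standard-time date in Quoros Zone, April 18, 2024, is inside that window, so Quoros Zone is at UTC+07:45.
01:30 UTC + 7h45m = 09:15 Quoros Zone.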